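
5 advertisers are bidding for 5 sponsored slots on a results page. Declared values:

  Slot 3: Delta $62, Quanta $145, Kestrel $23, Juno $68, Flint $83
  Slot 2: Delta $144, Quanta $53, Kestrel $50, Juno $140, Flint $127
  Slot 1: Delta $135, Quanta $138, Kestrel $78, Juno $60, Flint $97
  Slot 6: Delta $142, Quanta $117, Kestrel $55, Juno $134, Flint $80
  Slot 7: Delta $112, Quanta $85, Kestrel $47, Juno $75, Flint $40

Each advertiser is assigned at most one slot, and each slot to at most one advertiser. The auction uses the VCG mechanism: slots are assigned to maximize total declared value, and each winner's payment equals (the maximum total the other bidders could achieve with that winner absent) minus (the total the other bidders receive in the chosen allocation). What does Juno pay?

Efficient allocation: Delta→Slot 7 ($112), Quanta→Slot 3 ($145), Kestrel→Slot 1 ($78), Juno→Slot 6 ($134), Flint→Slot 2 ($127); total welfare W = $596.
Juno receives Slot 6 at value $134, so the others get W − 134 = $462.
Without Juno: best allocation of the remaining 4 bidders over all 5 slots is Delta→Slot 6 ($142), Quanta→Slot 3 ($145), Kestrel→Slot 1 ($78), Flint→Slot 2 ($127), total $492.
VCG payment = (others' best without Juno) − (others' welfare with Juno) = 492 − 462 = $30.

Juno pays $30.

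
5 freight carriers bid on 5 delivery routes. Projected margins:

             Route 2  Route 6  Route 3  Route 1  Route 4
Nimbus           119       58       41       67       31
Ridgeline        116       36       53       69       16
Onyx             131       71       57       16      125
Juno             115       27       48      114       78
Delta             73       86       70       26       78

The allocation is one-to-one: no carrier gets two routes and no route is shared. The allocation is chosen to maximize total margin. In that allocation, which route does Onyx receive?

Optimal: Nimbus→Route 2 ($119k), Ridgeline→Route 3 ($53k), Onyx→Route 4 ($125k), Juno→Route 1 ($114k), Delta→Route 6 ($86k) — total 119+53+125+114+86 = $497k.
Column-greedy (each route in turn goes to its best remaining carrier) gives $415k, worse by 82.
Next-best assignment: Nimbus→Route 6, Ridgeline→Route 2, Onyx→Route 4, Juno→Route 1, Delta→Route 3 = $483k.
Checked against all permutations: $497k is optimal.
Onyx's own top route is Route 2 ($131k), but forcing Onyx→Route 2 and reassigning the rest optimally gives only $434k — worse by 63.

Onyx receives Route 4.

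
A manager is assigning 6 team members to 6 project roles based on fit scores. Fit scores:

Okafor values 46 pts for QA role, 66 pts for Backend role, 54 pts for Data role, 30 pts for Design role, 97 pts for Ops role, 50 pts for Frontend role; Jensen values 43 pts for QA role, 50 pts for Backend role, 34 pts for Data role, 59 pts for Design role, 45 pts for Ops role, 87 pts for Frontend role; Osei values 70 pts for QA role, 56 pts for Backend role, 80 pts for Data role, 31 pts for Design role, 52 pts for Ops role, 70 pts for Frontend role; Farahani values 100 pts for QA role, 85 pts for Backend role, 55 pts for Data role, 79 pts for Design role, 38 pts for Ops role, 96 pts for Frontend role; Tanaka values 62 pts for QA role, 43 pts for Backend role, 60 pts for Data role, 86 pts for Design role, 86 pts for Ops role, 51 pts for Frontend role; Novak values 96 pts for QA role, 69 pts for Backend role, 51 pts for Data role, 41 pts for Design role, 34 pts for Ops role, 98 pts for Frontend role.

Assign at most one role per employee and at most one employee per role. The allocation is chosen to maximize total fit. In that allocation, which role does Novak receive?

Novak receives QA role.

Optimal: Okafor→Ops role (97 pts), Jensen→Frontend role (87 pts), Osei→Data role (80 pts), Farahani→Backend role (85 pts), Tanaka→Design role (86 pts), Novak→QA role (96 pts) — total 97+87+80+85+86+96 = 531 pts.
Max-entry greedy (repeatedly take the single best remaining cell) gives 511 pts, worse by 20.
Next-best assignment: Okafor→Ops role, Jensen→Frontend role, Osei→Data role, Farahani→QA role, Tanaka→Design role, Novak→Backend role = 519 pts.
Novak's own top role is Frontend role (98 pts), but forcing Novak→Frontend role and reassigning the rest optimally gives only 511 pts — worse by 20.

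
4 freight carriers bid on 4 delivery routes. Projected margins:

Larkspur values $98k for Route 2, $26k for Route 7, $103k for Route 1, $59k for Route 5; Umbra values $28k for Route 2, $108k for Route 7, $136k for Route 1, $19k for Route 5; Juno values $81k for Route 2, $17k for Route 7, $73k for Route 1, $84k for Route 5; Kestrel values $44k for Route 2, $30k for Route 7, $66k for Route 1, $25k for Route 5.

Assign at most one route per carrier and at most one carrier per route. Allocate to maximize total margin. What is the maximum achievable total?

Max total: $356k

Optimal: Larkspur→Route 2 ($98k), Umbra→Route 7 ($108k), Juno→Route 5 ($84k), Kestrel→Route 1 ($66k) — total 98+108+84+66 = $356k.
Column-greedy (each route in turn goes to its best remaining carrier) gives $304k, worse by 52.
Every other assignment is strictly worse.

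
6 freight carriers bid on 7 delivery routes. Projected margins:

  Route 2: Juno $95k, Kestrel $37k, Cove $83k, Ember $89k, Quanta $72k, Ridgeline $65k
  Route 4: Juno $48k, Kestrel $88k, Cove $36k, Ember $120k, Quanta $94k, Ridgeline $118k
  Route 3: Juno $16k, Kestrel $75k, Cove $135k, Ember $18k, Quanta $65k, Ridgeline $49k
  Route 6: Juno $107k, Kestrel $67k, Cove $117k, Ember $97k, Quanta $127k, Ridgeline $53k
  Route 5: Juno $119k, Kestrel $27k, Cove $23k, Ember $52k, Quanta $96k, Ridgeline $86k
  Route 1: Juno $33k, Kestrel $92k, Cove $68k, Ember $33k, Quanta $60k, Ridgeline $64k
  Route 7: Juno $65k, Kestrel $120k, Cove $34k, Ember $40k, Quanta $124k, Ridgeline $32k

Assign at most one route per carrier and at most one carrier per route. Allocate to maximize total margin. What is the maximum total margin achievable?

Optimal: Juno→Route 5 ($119k), Kestrel→Route 7 ($120k), Cove→Route 3 ($135k), Ember→Route 2 ($89k), Quanta→Route 6 ($127k), Ridgeline→Route 4 ($118k) — total 119+120+135+89+127+118 = $708k.
Column-greedy (each route in turn goes to its best remaining carrier) gives $655k, worse by 53.
Swapping Kestrel↔Ember (Kestrel→Route 2 $37k, Ember→Route 7 $40k) loses 132.
Checked against all permutations: $708k is optimal.

Max total: $708k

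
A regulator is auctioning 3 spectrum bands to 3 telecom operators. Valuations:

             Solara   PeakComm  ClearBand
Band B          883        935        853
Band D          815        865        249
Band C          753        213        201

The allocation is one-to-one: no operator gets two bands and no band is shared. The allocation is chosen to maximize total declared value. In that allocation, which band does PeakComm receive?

PeakComm receives Band D.

Optimal: Solara→Band C ($753M), PeakComm→Band D ($865M), ClearBand→Band B ($853M) — total 753+865+853 = $2471M.
PeakComm's own top band is Band B ($935M), but forcing PeakComm→Band B and reassigning the rest optimally gives only $1951M — worse by 520.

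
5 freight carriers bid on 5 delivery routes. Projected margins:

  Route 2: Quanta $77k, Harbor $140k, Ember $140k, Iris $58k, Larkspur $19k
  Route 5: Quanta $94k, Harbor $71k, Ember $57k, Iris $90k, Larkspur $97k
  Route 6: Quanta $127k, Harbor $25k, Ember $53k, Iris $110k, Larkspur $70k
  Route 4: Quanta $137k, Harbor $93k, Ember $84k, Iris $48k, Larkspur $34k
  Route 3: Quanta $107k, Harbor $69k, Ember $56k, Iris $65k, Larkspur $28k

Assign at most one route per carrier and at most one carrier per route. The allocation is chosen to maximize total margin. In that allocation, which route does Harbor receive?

Optimal: Quanta→Route 4 ($137k), Harbor→Route 3 ($69k), Ember→Route 2 ($140k), Iris→Route 6 ($110k), Larkspur→Route 5 ($97k) — total 137+69+140+110+97 = $553k.
Row-greedy (each carrier in turn takes its best remaining route) gives $472k, worse by 81.
Next-best assignment: Quanta→Route 3, Harbor→Route 4, Ember→Route 2, Iris→Route 6, Larkspur→Route 5 = $547k.
Checked against all permutations: $553k is optimal.
Harbor's own top route is Route 2 ($140k), but forcing Harbor→Route 2 and reassigning the rest optimally gives only $540k — worse by 13.

Harbor receives Route 3.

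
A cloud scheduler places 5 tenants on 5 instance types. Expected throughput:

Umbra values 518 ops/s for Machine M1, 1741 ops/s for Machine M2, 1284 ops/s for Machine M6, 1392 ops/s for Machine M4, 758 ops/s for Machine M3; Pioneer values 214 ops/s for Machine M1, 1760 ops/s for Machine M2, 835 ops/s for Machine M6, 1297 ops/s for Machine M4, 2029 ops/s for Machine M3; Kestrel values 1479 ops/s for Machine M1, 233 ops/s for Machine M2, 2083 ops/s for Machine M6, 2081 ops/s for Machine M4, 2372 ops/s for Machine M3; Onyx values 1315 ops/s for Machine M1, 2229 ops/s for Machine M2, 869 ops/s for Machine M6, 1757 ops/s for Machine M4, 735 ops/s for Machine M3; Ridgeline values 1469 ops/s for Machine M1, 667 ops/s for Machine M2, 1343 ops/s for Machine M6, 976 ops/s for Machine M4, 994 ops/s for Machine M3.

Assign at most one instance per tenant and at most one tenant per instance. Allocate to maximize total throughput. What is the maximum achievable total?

Max total: 9202 ops/s

Optimal: Umbra→Machine M4 (1392 ops/s), Pioneer→Machine M3 (2029 ops/s), Kestrel→Machine M6 (2083 ops/s), Onyx→Machine M2 (2229 ops/s), Ridgeline→Machine M1 (1469 ops/s) — total 1392+2029+2083+2229+1469 = 9202 ops/s.
Max-entry greedy (repeatedly take the single best remaining cell) gives 8297 ops/s, worse by 905.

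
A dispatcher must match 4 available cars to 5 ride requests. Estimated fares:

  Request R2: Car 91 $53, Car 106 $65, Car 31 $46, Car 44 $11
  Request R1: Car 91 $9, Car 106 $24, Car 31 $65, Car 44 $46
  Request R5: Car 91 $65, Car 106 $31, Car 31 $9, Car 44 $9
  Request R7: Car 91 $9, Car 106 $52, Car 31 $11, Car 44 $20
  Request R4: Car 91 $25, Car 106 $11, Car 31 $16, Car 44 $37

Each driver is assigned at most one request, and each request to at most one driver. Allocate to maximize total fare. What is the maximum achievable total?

Maximum total: $232

Optimal: Car 91→Request R5 ($65), Car 106→Request R2 ($65), Car 31→Request R1 ($65), Car 44→Request R4 ($37) — total 65+65+65+37 = $232.
Column-greedy (each request in turn goes to its best remaining driver) gives $215, worse by 17.
Next-best assignment: Car 91→Request R5, Car 106→Request R7, Car 31→Request R1, Car 44→Request R4 = $219.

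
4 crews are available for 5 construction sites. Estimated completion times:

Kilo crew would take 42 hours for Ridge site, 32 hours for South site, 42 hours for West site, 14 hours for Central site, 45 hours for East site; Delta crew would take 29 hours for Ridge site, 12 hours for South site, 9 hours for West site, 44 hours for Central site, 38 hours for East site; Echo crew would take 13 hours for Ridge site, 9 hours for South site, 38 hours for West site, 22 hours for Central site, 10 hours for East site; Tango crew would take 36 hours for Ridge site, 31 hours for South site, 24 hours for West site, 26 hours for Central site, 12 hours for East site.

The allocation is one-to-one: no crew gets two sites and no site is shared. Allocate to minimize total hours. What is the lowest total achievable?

Optimal: Kilo crew→Central site (14 hours), Delta crew→West site (9 hours), Echo crew→South site (9 hours), Tango crew→East site (12 hours) — total 14+9+9+12 = 44 hours.
Column-greedy (each site in turn goes to its cheapest remaining crew) gives 63 hours, worse by 19.

Min total: 44 hours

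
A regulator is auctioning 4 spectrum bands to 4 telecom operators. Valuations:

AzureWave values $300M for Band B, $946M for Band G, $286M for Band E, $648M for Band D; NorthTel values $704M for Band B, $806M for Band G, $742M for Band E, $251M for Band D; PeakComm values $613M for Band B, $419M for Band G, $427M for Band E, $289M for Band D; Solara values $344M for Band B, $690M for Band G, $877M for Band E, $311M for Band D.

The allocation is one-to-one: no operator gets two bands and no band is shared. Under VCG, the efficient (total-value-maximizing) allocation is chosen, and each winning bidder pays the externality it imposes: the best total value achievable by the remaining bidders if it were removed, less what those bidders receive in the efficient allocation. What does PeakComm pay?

Efficient allocation: AzureWave→Band D ($648M), NorthTel→Band G ($806M), PeakComm→Band B ($613M), Solara→Band E ($877M); total welfare W = $2944M.
PeakComm receives Band B at value $613M, so the others get W − 613 = $2331M.
Without PeakComm: best allocation of the remaining 3 bidders over all 4 bands is AzureWave→Band G ($946M), NorthTel→Band B ($704M), Solara→Band E ($877M), total $2527M.
VCG payment = (others' best without PeakComm) − (others' welfare with PeakComm) = 2527 − 2331 = $196M.

PeakComm pays $196M.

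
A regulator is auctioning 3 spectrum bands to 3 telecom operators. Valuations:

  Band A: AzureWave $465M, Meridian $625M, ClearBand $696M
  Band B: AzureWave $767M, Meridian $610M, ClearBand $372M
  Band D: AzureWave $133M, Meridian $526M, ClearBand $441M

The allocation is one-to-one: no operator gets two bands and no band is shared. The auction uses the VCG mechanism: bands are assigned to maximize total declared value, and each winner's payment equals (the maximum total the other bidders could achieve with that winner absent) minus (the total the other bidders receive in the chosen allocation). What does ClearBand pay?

Efficient allocation: AzureWave→Band B ($767M), Meridian→Band D ($526M), ClearBand→Band A ($696M); total welfare W = $1989M.
ClearBand receives Band A at value $696M, so the others get W − 696 = $1293M.
Without ClearBand: best allocation of the remaining 2 bidders over all 3 bands is AzureWave→Band B ($767M), Meridian→Band A ($625M), total $1392M.
VCG payment = (others' best without ClearBand) − (others' welfare with ClearBand) = 1392 − 1293 = $99M.

ClearBand pays $99M.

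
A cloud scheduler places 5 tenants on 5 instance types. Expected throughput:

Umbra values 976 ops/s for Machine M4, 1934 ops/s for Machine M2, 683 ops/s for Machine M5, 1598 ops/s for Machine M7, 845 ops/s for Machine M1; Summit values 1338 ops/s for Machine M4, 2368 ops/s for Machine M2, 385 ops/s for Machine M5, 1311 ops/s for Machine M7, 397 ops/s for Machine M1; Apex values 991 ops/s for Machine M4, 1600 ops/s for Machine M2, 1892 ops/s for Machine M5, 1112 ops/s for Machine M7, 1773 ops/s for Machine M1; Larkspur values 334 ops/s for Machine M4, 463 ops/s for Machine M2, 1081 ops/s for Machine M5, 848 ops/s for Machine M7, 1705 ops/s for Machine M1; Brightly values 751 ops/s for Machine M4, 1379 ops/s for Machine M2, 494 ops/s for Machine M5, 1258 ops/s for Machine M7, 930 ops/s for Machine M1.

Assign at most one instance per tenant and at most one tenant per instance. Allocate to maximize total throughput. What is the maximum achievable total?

Optimal: Umbra→Machine M7 (1598 ops/s), Summit→Machine M2 (2368 ops/s), Apex→Machine M5 (1892 ops/s), Larkspur→Machine M1 (1705 ops/s), Brightly→Machine M4 (751 ops/s) — total 1598+2368+1892+1705+751 = 8314 ops/s.
Column-greedy (each instance in turn goes to its best remaining tenant) gives 8127 ops/s, worse by 187.
Swapping Larkspur↔Apex (Larkspur→Machine M5 1081 ops/s, Apex→Machine M1 1773 ops/s) loses 743.
Every other assignment is strictly worse.

Max total: 8314 ops/s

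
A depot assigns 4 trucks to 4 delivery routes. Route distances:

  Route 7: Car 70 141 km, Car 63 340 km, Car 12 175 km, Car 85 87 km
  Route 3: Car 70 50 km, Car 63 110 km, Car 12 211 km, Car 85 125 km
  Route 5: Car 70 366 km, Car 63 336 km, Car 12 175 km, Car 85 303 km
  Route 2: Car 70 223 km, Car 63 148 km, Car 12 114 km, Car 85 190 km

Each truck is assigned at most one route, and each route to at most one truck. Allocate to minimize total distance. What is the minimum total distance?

Minimum total: 460 km

Optimal: Car 70→Route 3 (50 km), Car 63→Route 2 (148 km), Car 12→Route 5 (175 km), Car 85→Route 7 (87 km) — total 50+148+175+87 = 460 km.
Min-entry greedy (repeatedly take the single cheapest remaining cell) gives 587 km, worse by 127.
Next-best assignment: Car 70→Route 3, Car 63→Route 5, Car 12→Route 2, Car 85→Route 7 = 587 km.
Every other assignment is strictly worse.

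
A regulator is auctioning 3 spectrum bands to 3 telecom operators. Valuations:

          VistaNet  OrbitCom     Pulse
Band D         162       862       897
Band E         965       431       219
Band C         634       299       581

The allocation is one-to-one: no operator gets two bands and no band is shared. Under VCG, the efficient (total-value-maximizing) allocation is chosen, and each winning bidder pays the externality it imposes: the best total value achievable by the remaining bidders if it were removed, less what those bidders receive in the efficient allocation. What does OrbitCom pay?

Efficient allocation: VistaNet→Band E ($965M), OrbitCom→Band D ($862M), Pulse→Band C ($581M); total welfare W = $2408M.
OrbitCom receives Band D at value $862M, so the others get W − 862 = $1546M.
Without OrbitCom: best allocation of the remaining 2 bidders over all 3 bands is VistaNet→Band E ($965M), Pulse→Band D ($897M), total $1862M.
VCG payment = (others' best without OrbitCom) − (others' welfare with OrbitCom) = 1862 − 1546 = $316M.

OrbitCom pays $316M.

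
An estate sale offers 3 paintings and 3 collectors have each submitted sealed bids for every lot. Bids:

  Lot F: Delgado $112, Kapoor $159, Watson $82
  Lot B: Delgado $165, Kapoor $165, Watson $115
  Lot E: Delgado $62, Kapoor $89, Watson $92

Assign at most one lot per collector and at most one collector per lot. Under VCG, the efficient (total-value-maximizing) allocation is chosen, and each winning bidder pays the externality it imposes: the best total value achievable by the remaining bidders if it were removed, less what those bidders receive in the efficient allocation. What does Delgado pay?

Efficient allocation: Delgado→Lot B ($165), Kapoor→Lot F ($159), Watson→Lot E ($92); total welfare W = $416.
Delgado receives Lot B at value $165, so the others get W − 165 = $251.
Without Delgado: best allocation of the remaining 2 bidders over all 3 lots is Kapoor→Lot F ($159), Watson→Lot B ($115), total $274.
VCG payment = (others' best without Delgado) − (others' welfare with Delgado) = 274 − 251 = $23.

Delgado pays $23.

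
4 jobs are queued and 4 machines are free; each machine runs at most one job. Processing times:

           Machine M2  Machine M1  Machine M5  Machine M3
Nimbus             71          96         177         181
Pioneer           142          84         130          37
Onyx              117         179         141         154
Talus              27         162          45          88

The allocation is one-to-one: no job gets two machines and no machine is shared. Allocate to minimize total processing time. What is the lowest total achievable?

Treat this as an assignment problem: match each job to one machine.
Optimal: Nimbus→Machine M1 (96 min), Pioneer→Machine M3 (37 min), Onyx→Machine M2 (117 min), Talus→Machine M5 (45 min) — total 96+37+117+45 = 295 min.
Min-entry greedy (repeatedly take the single cheapest remaining cell) gives 301 min, worse by 6.
Next-best assignment: Nimbus→Machine M1, Pioneer→Machine M3, Onyx→Machine M5, Talus→Machine M2 = 301 min.
Every other assignment is strictly worse.

Minimum total: 295 min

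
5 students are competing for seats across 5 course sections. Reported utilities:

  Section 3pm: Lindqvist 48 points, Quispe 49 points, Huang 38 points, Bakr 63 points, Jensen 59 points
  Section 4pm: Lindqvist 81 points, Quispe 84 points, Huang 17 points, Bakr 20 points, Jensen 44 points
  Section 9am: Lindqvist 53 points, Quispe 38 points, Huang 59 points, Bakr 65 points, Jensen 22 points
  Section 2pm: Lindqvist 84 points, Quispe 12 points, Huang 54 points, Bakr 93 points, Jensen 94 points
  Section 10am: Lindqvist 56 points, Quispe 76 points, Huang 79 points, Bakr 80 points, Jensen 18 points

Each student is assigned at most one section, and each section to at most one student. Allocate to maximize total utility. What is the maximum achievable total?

Optimal: Lindqvist→Section 4pm (81 points), Quispe→Section 10am (76 points), Huang→Section 9am (59 points), Bakr→Section 3pm (63 points), Jensen→Section 2pm (94 points) — total 81+76+59+63+94 = 373 points.
Max-entry greedy (repeatedly take the single best remaining cell) gives 365 points, worse by 8.
Checked against all permutations: 373 points is optimal.

Max total: 373 points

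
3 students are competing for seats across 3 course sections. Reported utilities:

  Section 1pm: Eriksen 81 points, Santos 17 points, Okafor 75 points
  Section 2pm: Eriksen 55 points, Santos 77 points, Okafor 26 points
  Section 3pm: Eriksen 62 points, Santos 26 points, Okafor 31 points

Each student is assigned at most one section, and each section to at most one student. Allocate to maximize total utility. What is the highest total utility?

Max total: 214 points

Optimal: Eriksen→Section 3pm (62 points), Santos→Section 2pm (77 points), Okafor→Section 1pm (75 points) — total 62+77+75 = 214 points.
Max-entry greedy (repeatedly take the single best remaining cell) gives 189 points, worse by 25.
Swapping Okafor↔Santos (Okafor→Section 2pm 26 points, Santos→Section 1pm 17 points) loses 109.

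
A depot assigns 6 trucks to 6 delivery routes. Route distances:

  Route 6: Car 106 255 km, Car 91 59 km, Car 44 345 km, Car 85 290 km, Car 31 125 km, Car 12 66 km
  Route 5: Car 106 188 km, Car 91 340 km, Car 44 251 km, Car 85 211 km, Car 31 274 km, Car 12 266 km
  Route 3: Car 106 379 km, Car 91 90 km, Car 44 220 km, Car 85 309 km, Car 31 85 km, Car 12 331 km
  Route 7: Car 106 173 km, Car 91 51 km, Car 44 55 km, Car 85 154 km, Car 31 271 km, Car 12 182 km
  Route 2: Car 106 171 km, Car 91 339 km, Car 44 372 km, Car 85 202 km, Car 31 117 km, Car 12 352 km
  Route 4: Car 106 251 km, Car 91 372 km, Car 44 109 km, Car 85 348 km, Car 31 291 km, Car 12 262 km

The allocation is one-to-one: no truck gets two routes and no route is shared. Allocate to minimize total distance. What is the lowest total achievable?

Min total: 693 km

Treat this as an assignment problem: match each truck to one route.
Optimal: Car 106→Route 2 (171 km), Car 91→Route 7 (51 km), Car 44→Route 4 (109 km), Car 85→Route 5 (211 km), Car 31→Route 3 (85 km), Car 12→Route 6 (66 km) — total 171+51+109+211+85+66 = 693 km.
Next-best assignment: Car 106→Route 5, Car 91→Route 7, Car 44→Route 4, Car 85→Route 2, Car 31→Route 3, Car 12→Route 6 = 701 km.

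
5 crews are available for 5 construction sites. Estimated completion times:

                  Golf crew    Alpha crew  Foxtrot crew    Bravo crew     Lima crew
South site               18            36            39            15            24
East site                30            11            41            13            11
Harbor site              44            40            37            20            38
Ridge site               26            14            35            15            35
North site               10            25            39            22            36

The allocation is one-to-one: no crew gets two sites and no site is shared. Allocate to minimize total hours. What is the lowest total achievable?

This is the linear assignment problem.
Optimal: Golf crew→North site (10 hours), Alpha crew→Ridge site (14 hours), Foxtrot crew→Harbor site (37 hours), Bravo crew→South site (15 hours), Lima crew→East site (11 hours) — total 10+14+37+15+11 = 87 hours.
Row-greedy (each crew in turn takes its cheapest remaining site) gives 109 hours, worse by 22.
Swapping Lima crew↔Alpha crew (Lima crew→Ridge site 35 hours, Alpha crew→East site 11 hours) adds 21.
No other one-to-one assignment undercuts 87 hours.

Min total: 87 hours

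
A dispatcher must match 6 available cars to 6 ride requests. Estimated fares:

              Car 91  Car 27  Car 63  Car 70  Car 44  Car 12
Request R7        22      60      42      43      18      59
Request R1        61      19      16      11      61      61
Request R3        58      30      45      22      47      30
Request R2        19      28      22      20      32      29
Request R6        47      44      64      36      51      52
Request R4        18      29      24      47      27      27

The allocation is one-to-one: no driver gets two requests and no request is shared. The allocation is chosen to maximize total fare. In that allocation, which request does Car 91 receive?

Optimal: Car 91→Request R3 ($58), Car 27→Request R7 ($60), Car 63→Request R6 ($64), Car 70→Request R4 ($47), Car 44→Request R2 ($32), Car 12→Request R1 ($61) — total 58+60+64+47+32+61 = $322.
Column-greedy (each request in turn goes to its best remaining driver) gives $308, worse by 14.
Next-best assignment: Car 91→Request R3, Car 27→Request R7, Car 63→Request R6, Car 70→Request R4, Car 44→Request R1, Car 12→Request R2 = $319.
Swapping Car 44↔Car 27 (Car 44→Request R7 $18, Car 27→Request R2 $28) loses 46.
Every other assignment is strictly worse.
Car 91's own top request is Request R1 ($61), but forcing Car 91→Request R1 and reassigning the rest optimally gives only $308 — worse by 14.

Car 91 receives Request R3.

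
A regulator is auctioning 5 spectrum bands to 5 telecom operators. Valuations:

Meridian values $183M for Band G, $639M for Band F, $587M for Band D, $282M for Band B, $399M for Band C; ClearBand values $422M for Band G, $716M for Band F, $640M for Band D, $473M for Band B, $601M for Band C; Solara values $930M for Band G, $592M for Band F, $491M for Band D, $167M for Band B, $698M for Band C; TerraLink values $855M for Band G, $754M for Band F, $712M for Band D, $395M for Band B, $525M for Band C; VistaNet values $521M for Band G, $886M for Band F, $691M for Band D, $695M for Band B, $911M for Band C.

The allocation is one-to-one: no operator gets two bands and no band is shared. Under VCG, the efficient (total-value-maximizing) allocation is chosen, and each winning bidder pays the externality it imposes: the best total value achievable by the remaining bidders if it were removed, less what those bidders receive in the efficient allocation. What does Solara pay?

Solara pays $334M.

Efficient allocation: Meridian→Band F ($639M), ClearBand→Band B ($473M), Solara→Band G ($930M), TerraLink→Band D ($712M), VistaNet→Band C ($911M); total welfare W = $3665M.
Solara receives Band G at value $930M, so the others get W − 930 = $2735M.
Without Solara: best allocation of the remaining 4 bidders over all 5 bands is Meridian→Band D ($587M), ClearBand→Band F ($716M), TerraLink→Band G ($855M), VistaNet→Band C ($911M), total $3069M.
VCG payment = (others' best without Solara) − (others' welfare with Solara) = 3069 − 2735 = $334M.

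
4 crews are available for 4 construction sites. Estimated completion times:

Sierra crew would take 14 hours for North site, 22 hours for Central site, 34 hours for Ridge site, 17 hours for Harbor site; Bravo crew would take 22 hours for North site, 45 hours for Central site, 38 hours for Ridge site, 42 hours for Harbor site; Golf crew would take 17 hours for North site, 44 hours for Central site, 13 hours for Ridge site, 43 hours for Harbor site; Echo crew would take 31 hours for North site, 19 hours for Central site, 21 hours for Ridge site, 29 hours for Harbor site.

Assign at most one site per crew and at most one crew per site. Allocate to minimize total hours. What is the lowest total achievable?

Min total: 71 hours

Optimal: Sierra crew→Harbor site (17 hours), Bravo crew→North site (22 hours), Golf crew→Ridge site (13 hours), Echo crew→Central site (19 hours) — total 17+22+13+19 = 71 hours.
Row-greedy (each crew in turn takes its cheapest remaining site) gives 114 hours, worse by 43.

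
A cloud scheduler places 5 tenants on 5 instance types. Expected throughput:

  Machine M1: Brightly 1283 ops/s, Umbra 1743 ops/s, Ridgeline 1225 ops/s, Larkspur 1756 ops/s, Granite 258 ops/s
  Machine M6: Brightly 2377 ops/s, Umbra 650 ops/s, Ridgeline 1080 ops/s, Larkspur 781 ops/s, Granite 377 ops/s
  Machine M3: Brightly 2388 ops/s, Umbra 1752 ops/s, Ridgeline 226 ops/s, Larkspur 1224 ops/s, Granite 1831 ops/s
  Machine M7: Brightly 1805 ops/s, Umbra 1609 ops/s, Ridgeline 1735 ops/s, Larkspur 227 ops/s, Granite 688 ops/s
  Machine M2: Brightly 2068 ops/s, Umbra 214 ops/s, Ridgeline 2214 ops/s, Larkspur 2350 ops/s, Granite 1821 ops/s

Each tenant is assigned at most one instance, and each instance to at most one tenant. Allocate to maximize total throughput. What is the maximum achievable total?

Max total: 10036 ops/s

Optimal: Brightly→Machine M6 (2377 ops/s), Umbra→Machine M1 (1743 ops/s), Ridgeline→Machine M7 (1735 ops/s), Larkspur→Machine M2 (2350 ops/s), Granite→Machine M3 (1831 ops/s) — total 2377+1743+1735+2350+1831 = 10036 ops/s.
Row-greedy (each tenant in turn takes its best remaining instance) gives 7814 ops/s, worse by 2222.
Next-best assignment: Brightly→Machine M6, Umbra→Machine M7, Ridgeline→Machine M2, Larkspur→Machine M1, Granite→Machine M3 = 9787 ops/s.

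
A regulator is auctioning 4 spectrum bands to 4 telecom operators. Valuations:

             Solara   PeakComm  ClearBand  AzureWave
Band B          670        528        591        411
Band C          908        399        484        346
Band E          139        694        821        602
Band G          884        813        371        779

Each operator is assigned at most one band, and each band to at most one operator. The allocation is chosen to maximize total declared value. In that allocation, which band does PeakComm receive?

PeakComm receives Band B.

This is a one-to-one assignment (maximum-weight bipartite matching).
Optimal: Solara→Band C ($908M), PeakComm→Band B ($528M), ClearBand→Band E ($821M), AzureWave→Band G ($779M) — total 908+528+821+779 = $3036M.
Next-best assignment: Solara→Band C, PeakComm→Band E, ClearBand→Band B, AzureWave→Band G = $2972M.
PeakComm's own top band is Band G ($813M), but forcing PeakComm→Band G and reassigning the rest optimally gives only $2953M — worse by 83.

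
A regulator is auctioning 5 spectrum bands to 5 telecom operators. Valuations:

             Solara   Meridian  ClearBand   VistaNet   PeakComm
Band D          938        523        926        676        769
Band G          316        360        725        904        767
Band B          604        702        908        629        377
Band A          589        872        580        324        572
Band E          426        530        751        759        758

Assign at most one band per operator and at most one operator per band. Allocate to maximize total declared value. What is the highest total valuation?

This is a one-to-one assignment (maximum-weight bipartite matching).
Optimal: Solara→Band D ($938M), Meridian→Band A ($872M), ClearBand→Band B ($908M), VistaNet→Band G ($904M), PeakComm→Band E ($758M) — total 938+872+908+904+758 = $4380M.
Next-best assignment: Solara→Band D, Meridian→Band A, ClearBand→Band B, VistaNet→Band E, PeakComm→Band G = $4244M.

Max total: $4380M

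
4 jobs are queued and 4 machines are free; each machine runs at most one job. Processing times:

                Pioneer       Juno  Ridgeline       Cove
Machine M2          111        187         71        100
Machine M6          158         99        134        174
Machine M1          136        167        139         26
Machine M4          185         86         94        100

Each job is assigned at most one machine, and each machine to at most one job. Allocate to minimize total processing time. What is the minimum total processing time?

Min total: 330 min

This is the linear assignment problem.
Optimal: Pioneer→Machine M2 (111 min), Juno→Machine M6 (99 min), Ridgeline→Machine M4 (94 min), Cove→Machine M1 (26 min) — total 111+99+94+26 = 330 min.
Column-greedy (each machine in turn goes to its cheapest remaining job) gives 381 min, worse by 51.
Next-best assignment: Pioneer→Machine M6, Juno→Machine M4, Ridgeline→Machine M2, Cove→Machine M1 = 341 min.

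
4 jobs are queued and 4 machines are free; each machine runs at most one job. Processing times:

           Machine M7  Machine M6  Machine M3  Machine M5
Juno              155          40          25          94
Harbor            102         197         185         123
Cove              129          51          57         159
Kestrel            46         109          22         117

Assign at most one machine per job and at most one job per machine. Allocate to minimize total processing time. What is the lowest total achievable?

Optimal: Juno→Machine M3 (25 min), Harbor→Machine M5 (123 min), Cove→Machine M6 (51 min), Kestrel→Machine M7 (46 min) — total 25+123+51+46 = 245 min.
Column-greedy (each machine in turn goes to its cheapest remaining job) gives 266 min, worse by 21.
Checked against all permutations: 245 min is optimal.

Min total: 245 min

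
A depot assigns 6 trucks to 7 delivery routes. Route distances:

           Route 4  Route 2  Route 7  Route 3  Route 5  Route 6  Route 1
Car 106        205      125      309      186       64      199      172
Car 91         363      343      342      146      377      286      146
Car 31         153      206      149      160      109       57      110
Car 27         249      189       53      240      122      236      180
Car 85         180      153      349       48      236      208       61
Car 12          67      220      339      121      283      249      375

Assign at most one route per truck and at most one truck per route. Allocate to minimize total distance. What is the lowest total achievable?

Optimal: Car 106→Route 5 (64 km), Car 91→Route 1 (146 km), Car 31→Route 6 (57 km), Car 27→Route 7 (53 km), Car 85→Route 3 (48 km), Car 12→Route 4 (67 km) — total 64+146+57+53+48+67 = 435 km.
Row-greedy (each truck in turn takes its cheapest remaining route) gives 448 km, worse by 13.

Min total: 435 km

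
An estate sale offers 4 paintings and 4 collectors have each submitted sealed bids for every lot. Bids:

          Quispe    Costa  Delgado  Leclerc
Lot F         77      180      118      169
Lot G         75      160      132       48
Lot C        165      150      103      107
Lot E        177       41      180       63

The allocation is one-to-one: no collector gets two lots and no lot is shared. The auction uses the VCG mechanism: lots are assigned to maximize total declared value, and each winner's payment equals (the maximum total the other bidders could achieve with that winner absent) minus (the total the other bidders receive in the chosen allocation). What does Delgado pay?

Delgado pays $12.

Efficient allocation: Quispe→Lot C ($165), Costa→Lot G ($160), Delgado→Lot E ($180), Leclerc→Lot F ($169); total welfare W = $674.
Delgado receives Lot E at value $180, so the others get W − 180 = $494.
Without Delgado: best allocation of the remaining 3 bidders over all 4 lots is Quispe→Lot E ($177), Costa→Lot G ($160), Leclerc→Lot F ($169), total $506.
VCG payment = (others' best without Delgado) − (others' welfare with Delgado) = 506 − 494 = $12.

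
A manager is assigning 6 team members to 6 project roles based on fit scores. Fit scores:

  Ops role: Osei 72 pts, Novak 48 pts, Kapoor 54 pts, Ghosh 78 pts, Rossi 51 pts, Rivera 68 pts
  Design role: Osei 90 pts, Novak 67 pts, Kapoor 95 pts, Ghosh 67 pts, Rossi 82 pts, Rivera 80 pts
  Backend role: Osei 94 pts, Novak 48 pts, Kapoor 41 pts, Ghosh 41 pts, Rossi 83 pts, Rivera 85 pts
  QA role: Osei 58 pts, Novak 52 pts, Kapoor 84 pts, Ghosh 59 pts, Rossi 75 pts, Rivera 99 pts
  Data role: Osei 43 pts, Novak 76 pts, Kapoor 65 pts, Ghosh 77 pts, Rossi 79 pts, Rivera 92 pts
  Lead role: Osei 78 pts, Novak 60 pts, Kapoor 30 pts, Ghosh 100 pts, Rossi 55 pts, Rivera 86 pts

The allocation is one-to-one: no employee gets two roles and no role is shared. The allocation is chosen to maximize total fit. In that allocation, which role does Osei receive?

This is a one-to-one assignment (maximum-weight bipartite matching).
Optimal: Osei→Ops role (72 pts), Novak→Data role (76 pts), Kapoor→Design role (95 pts), Ghosh→Lead role (100 pts), Rossi→Backend role (83 pts), Rivera→QA role (99 pts) — total 72+76+95+100+83+99 = 525 pts.
Column-greedy (each role in turn goes to its best remaining employee) gives 505 pts, worse by 20.
Next-best assignment: Osei→Backend role, Novak→Ops role, Kapoor→Design role, Ghosh→Lead role, Rossi→Data role, Rivera→QA role = 515 pts.
Swapping Rossi↔Osei (Rossi→Ops role 51 pts, Osei→Backend role 94 pts) loses 10.
Osei's own top role is Backend role (94 pts), but forcing Osei→Backend role and reassigning the rest optimally gives only 515 pts — worse by 10.

Osei receives Ops role.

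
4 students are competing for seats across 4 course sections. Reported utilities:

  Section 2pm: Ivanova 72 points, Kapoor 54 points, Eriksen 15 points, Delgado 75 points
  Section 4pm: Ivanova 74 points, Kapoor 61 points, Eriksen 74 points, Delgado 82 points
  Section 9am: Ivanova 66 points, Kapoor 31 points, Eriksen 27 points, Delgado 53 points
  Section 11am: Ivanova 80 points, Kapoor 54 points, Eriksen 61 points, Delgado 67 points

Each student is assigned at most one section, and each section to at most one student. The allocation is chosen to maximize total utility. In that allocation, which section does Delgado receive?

Optimal: Ivanova→Section 9am (66 points), Kapoor→Section 11am (54 points), Eriksen→Section 4pm (74 points), Delgado→Section 2pm (75 points) — total 66+54+74+75 = 269 points.
Max-entry greedy (repeatedly take the single best remaining cell) gives 243 points, worse by 26.
Next-best assignment: Ivanova→Section 9am, Kapoor→Section 2pm, Eriksen→Section 11am, Delgado→Section 4pm = 263 points.
Swapping Eriksen↔Kapoor (Eriksen→Section 11am 61 points, Kapoor→Section 4pm 61 points) loses 6.
Every other assignment is strictly worse.
Delgado's own top section is Section 4pm (82 points), but forcing Delgado→Section 4pm and reassigning the rest optimally gives only 263 points — worse by 6.

Delgado receives Section 2pm.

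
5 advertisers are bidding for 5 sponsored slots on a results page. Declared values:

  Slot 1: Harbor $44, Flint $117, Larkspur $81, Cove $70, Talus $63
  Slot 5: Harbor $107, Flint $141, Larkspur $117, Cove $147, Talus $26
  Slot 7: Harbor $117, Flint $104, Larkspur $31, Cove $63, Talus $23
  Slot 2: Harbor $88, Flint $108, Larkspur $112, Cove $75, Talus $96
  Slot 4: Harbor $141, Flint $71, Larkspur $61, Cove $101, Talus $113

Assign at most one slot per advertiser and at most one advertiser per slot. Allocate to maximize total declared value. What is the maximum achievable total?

Optimal: Harbor→Slot 7 ($117), Flint→Slot 1 ($117), Larkspur→Slot 2 ($112), Cove→Slot 5 ($147), Talus→Slot 4 ($113) — total 117+117+112+147+113 = $606.
Row-greedy (each advertiser in turn takes its best remaining slot) gives $487, worse by 119.
Swapping Harbor↔Larkspur (Harbor→Slot 2 $88, Larkspur→Slot 7 $31) loses 110.

Maximum total: $606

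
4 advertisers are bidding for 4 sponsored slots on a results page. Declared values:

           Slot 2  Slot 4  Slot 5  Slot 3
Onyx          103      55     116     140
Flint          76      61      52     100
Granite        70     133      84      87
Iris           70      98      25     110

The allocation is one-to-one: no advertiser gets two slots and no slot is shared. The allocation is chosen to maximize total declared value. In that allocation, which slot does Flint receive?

Flint receives Slot 2.

This is the linear assignment problem.
Optimal: Onyx→Slot 5 ($116), Flint→Slot 2 ($76), Granite→Slot 4 ($133), Iris→Slot 3 ($110) — total 116+76+133+110 = $435.
Column-greedy (each slot in turn goes to its best remaining advertiser) gives $398, worse by 37.
Next-best assignment: Onyx→Slot 5, Flint→Slot 3, Granite→Slot 4, Iris→Slot 2 = $419.
Flint's own top slot is Slot 3 ($100), but forcing Flint→Slot 3 and reassigning the rest optimally gives only $419 — worse by 16.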